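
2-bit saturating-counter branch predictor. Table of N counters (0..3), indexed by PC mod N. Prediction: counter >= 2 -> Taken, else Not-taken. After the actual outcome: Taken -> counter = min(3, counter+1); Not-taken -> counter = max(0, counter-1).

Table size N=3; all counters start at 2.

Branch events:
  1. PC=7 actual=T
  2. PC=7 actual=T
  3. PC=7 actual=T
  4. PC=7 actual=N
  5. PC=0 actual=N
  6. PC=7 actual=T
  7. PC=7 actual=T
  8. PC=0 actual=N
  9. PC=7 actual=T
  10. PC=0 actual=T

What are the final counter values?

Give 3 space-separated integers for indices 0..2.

Answer: 1 3 2

Derivation:
Ev 1: PC=7 idx=1 pred=T actual=T -> ctr[1]=3
Ev 2: PC=7 idx=1 pred=T actual=T -> ctr[1]=3
Ev 3: PC=7 idx=1 pred=T actual=T -> ctr[1]=3
Ev 4: PC=7 idx=1 pred=T actual=N -> ctr[1]=2
Ev 5: PC=0 idx=0 pred=T actual=N -> ctr[0]=1
Ev 6: PC=7 idx=1 pred=T actual=T -> ctr[1]=3
Ev 7: PC=7 idx=1 pred=T actual=T -> ctr[1]=3
Ev 8: PC=0 idx=0 pred=N actual=N -> ctr[0]=0
Ev 9: PC=7 idx=1 pred=T actual=T -> ctr[1]=3
Ev 10: PC=0 idx=0 pred=N actual=T -> ctr[0]=1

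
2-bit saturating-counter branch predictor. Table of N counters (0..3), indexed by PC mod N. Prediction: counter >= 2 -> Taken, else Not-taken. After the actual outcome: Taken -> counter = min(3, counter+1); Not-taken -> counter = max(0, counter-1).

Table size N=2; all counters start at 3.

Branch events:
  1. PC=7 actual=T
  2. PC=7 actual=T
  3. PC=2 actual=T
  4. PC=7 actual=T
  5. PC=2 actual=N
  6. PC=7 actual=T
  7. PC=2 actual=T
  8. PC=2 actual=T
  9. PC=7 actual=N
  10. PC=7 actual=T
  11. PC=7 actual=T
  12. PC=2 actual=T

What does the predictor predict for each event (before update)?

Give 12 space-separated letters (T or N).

Answer: T T T T T T T T T T T T

Derivation:
Ev 1: PC=7 idx=1 pred=T actual=T -> ctr[1]=3
Ev 2: PC=7 idx=1 pred=T actual=T -> ctr[1]=3
Ev 3: PC=2 idx=0 pred=T actual=T -> ctr[0]=3
Ev 4: PC=7 idx=1 pred=T actual=T -> ctr[1]=3
Ev 5: PC=2 idx=0 pred=T actual=N -> ctr[0]=2
Ev 6: PC=7 idx=1 pred=T actual=T -> ctr[1]=3
Ev 7: PC=2 idx=0 pred=T actual=T -> ctr[0]=3
Ev 8: PC=2 idx=0 pred=T actual=T -> ctr[0]=3
Ev 9: PC=7 idx=1 pred=T actual=N -> ctr[1]=2
Ev 10: PC=7 idx=1 pred=T actual=T -> ctr[1]=3
Ev 11: PC=7 idx=1 pred=T actual=T -> ctr[1]=3
Ev 12: PC=2 idx=0 pred=T actual=T -> ctr[0]=3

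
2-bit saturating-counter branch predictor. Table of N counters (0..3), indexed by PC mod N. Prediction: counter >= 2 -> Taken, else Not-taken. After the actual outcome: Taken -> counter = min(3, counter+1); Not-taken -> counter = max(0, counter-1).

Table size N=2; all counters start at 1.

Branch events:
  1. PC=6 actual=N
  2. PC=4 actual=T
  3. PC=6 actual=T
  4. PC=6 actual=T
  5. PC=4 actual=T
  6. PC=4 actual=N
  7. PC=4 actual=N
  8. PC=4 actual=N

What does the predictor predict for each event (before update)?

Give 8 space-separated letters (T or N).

Answer: N N N T T T T N

Derivation:
Ev 1: PC=6 idx=0 pred=N actual=N -> ctr[0]=0
Ev 2: PC=4 idx=0 pred=N actual=T -> ctr[0]=1
Ev 3: PC=6 idx=0 pred=N actual=T -> ctr[0]=2
Ev 4: PC=6 idx=0 pred=T actual=T -> ctr[0]=3
Ev 5: PC=4 idx=0 pred=T actual=T -> ctr[0]=3
Ev 6: PC=4 idx=0 pred=T actual=N -> ctr[0]=2
Ev 7: PC=4 idx=0 pred=T actual=N -> ctr[0]=1
Ev 8: PC=4 idx=0 pred=N actual=N -> ctr[0]=0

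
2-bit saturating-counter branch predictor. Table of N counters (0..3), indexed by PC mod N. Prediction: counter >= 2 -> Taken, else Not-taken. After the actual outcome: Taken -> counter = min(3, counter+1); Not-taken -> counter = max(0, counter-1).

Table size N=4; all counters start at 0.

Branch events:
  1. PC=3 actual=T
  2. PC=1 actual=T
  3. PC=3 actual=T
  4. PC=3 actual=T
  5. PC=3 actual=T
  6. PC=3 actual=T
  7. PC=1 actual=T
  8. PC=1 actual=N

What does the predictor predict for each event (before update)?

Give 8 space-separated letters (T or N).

Ev 1: PC=3 idx=3 pred=N actual=T -> ctr[3]=1
Ev 2: PC=1 idx=1 pred=N actual=T -> ctr[1]=1
Ev 3: PC=3 idx=3 pred=N actual=T -> ctr[3]=2
Ev 4: PC=3 idx=3 pred=T actual=T -> ctr[3]=3
Ev 5: PC=3 idx=3 pred=T actual=T -> ctr[3]=3
Ev 6: PC=3 idx=3 pred=T actual=T -> ctr[3]=3
Ev 7: PC=1 idx=1 pred=N actual=T -> ctr[1]=2
Ev 8: PC=1 idx=1 pred=T actual=N -> ctr[1]=1

Answer: N N N T T T N T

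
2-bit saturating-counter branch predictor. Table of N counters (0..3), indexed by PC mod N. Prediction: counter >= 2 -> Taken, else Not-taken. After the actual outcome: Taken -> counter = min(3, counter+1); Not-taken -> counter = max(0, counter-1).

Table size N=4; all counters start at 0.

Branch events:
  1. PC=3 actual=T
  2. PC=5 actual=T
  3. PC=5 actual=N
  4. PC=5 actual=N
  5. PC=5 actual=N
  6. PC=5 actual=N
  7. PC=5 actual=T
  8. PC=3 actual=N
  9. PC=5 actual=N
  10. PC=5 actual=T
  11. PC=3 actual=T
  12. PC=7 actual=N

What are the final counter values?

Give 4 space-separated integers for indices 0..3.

Ev 1: PC=3 idx=3 pred=N actual=T -> ctr[3]=1
Ev 2: PC=5 idx=1 pred=N actual=T -> ctr[1]=1
Ev 3: PC=5 idx=1 pred=N actual=N -> ctr[1]=0
Ev 4: PC=5 idx=1 pred=N actual=N -> ctr[1]=0
Ev 5: PC=5 idx=1 pred=N actual=N -> ctr[1]=0
Ev 6: PC=5 idx=1 pred=N actual=N -> ctr[1]=0
Ev 7: PC=5 idx=1 pred=N actual=T -> ctr[1]=1
Ev 8: PC=3 idx=3 pred=N actual=N -> ctr[3]=0
Ev 9: PC=5 idx=1 pred=N actual=N -> ctr[1]=0
Ev 10: PC=5 idx=1 pred=N actual=T -> ctr[1]=1
Ev 11: PC=3 idx=3 pred=N actual=T -> ctr[3]=1
Ev 12: PC=7 idx=3 pred=N actual=N -> ctr[3]=0

Answer: 0 1 0 0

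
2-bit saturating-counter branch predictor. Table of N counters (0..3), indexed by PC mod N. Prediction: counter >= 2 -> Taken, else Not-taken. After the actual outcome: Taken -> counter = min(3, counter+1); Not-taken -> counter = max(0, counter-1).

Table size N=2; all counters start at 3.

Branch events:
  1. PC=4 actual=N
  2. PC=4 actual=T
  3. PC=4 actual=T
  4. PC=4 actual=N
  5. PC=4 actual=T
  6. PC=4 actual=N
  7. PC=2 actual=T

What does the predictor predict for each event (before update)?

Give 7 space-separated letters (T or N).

Answer: T T T T T T T

Derivation:
Ev 1: PC=4 idx=0 pred=T actual=N -> ctr[0]=2
Ev 2: PC=4 idx=0 pred=T actual=T -> ctr[0]=3
Ev 3: PC=4 idx=0 pred=T actual=T -> ctr[0]=3
Ev 4: PC=4 idx=0 pred=T actual=N -> ctr[0]=2
Ev 5: PC=4 idx=0 pred=T actual=T -> ctr[0]=3
Ev 6: PC=4 idx=0 pred=T actual=N -> ctr[0]=2
Ev 7: PC=2 idx=0 pred=T actual=T -> ctr[0]=3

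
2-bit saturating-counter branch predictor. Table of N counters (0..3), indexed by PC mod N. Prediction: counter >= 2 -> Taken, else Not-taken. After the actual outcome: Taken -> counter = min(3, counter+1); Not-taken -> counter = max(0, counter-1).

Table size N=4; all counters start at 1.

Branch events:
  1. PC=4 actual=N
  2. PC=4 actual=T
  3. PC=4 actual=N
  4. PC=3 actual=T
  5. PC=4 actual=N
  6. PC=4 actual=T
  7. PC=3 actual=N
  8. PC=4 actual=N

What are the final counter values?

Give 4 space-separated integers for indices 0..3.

Ev 1: PC=4 idx=0 pred=N actual=N -> ctr[0]=0
Ev 2: PC=4 idx=0 pred=N actual=T -> ctr[0]=1
Ev 3: PC=4 idx=0 pred=N actual=N -> ctr[0]=0
Ev 4: PC=3 idx=3 pred=N actual=T -> ctr[3]=2
Ev 5: PC=4 idx=0 pred=N actual=N -> ctr[0]=0
Ev 6: PC=4 idx=0 pred=N actual=T -> ctr[0]=1
Ev 7: PC=3 idx=3 pred=T actual=N -> ctr[3]=1
Ev 8: PC=4 idx=0 pred=N actual=N -> ctr[0]=0

Answer: 0 1 1 1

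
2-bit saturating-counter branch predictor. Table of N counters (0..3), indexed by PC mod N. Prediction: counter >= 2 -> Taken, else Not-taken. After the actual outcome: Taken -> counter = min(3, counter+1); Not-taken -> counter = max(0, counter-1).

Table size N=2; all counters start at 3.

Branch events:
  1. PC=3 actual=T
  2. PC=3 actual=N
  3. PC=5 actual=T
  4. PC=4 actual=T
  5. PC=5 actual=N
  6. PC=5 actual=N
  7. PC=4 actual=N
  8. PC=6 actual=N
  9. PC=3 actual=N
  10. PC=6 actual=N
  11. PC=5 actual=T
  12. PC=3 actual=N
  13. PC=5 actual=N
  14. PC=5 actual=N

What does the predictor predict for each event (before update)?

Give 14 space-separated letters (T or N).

Answer: T T T T T T T T N N N N N N

Derivation:
Ev 1: PC=3 idx=1 pred=T actual=T -> ctr[1]=3
Ev 2: PC=3 idx=1 pred=T actual=N -> ctr[1]=2
Ev 3: PC=5 idx=1 pred=T actual=T -> ctr[1]=3
Ev 4: PC=4 idx=0 pred=T actual=T -> ctr[0]=3
Ev 5: PC=5 idx=1 pred=T actual=N -> ctr[1]=2
Ev 6: PC=5 idx=1 pred=T actual=N -> ctr[1]=1
Ev 7: PC=4 idx=0 pred=T actual=N -> ctr[0]=2
Ev 8: PC=6 idx=0 pred=T actual=N -> ctr[0]=1
Ev 9: PC=3 idx=1 pred=N actual=N -> ctr[1]=0
Ev 10: PC=6 idx=0 pred=N actual=N -> ctr[0]=0
Ev 11: PC=5 idx=1 pred=N actual=T -> ctr[1]=1
Ev 12: PC=3 idx=1 pred=N actual=N -> ctr[1]=0
Ev 13: PC=5 idx=1 pred=N actual=N -> ctr[1]=0
Ev 14: PC=5 idx=1 pred=N actual=N -> ctr[1]=0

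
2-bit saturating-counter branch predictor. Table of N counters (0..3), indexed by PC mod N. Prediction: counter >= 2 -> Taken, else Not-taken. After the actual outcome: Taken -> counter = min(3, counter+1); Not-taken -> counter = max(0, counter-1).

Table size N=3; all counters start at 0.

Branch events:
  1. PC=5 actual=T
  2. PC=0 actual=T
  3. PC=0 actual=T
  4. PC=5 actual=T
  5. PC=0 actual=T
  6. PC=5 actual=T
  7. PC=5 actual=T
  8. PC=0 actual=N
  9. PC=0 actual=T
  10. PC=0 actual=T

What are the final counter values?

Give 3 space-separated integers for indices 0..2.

Ev 1: PC=5 idx=2 pred=N actual=T -> ctr[2]=1
Ev 2: PC=0 idx=0 pred=N actual=T -> ctr[0]=1
Ev 3: PC=0 idx=0 pred=N actual=T -> ctr[0]=2
Ev 4: PC=5 idx=2 pred=N actual=T -> ctr[2]=2
Ev 5: PC=0 idx=0 pred=T actual=T -> ctr[0]=3
Ev 6: PC=5 idx=2 pred=T actual=T -> ctr[2]=3
Ev 7: PC=5 idx=2 pred=T actual=T -> ctr[2]=3
Ev 8: PC=0 idx=0 pred=T actual=N -> ctr[0]=2
Ev 9: PC=0 idx=0 pred=T actual=T -> ctr[0]=3
Ev 10: PC=0 idx=0 pred=T actual=T -> ctr[0]=3

Answer: 3 0 3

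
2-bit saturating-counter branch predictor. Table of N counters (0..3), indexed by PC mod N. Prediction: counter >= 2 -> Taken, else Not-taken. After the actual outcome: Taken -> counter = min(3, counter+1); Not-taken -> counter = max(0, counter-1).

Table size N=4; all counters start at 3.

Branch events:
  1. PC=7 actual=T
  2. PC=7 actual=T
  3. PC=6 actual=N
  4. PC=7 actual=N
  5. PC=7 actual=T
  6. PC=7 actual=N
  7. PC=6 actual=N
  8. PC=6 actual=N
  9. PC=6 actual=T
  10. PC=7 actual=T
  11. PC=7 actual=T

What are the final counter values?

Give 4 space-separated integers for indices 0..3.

Answer: 3 3 1 3

Derivation:
Ev 1: PC=7 idx=3 pred=T actual=T -> ctr[3]=3
Ev 2: PC=7 idx=3 pred=T actual=T -> ctr[3]=3
Ev 3: PC=6 idx=2 pred=T actual=N -> ctr[2]=2
Ev 4: PC=7 idx=3 pred=T actual=N -> ctr[3]=2
Ev 5: PC=7 idx=3 pred=T actual=T -> ctr[3]=3
Ev 6: PC=7 idx=3 pred=T actual=N -> ctr[3]=2
Ev 7: PC=6 idx=2 pred=T actual=N -> ctr[2]=1
Ev 8: PC=6 idx=2 pred=N actual=N -> ctr[2]=0
Ev 9: PC=6 idx=2 pred=N actual=T -> ctr[2]=1
Ev 10: PC=7 idx=3 pred=T actual=T -> ctr[3]=3
Ev 11: PC=7 idx=3 pred=T actual=T -> ctr[3]=3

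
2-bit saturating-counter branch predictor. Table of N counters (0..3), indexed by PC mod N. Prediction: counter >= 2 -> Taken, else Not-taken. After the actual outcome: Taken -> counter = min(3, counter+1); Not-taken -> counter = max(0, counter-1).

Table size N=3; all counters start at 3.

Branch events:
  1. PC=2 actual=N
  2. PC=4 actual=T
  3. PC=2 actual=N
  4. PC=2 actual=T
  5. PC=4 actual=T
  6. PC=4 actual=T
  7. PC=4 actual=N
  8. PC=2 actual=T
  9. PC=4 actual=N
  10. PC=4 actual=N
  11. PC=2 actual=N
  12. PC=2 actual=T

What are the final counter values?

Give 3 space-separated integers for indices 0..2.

Answer: 3 0 3

Derivation:
Ev 1: PC=2 idx=2 pred=T actual=N -> ctr[2]=2
Ev 2: PC=4 idx=1 pred=T actual=T -> ctr[1]=3
Ev 3: PC=2 idx=2 pred=T actual=N -> ctr[2]=1
Ev 4: PC=2 idx=2 pred=N actual=T -> ctr[2]=2
Ev 5: PC=4 idx=1 pred=T actual=T -> ctr[1]=3
Ev 6: PC=4 idx=1 pred=T actual=T -> ctr[1]=3
Ev 7: PC=4 idx=1 pred=T actual=N -> ctr[1]=2
Ev 8: PC=2 idx=2 pred=T actual=T -> ctr[2]=3
Ev 9: PC=4 idx=1 pred=T actual=N -> ctr[1]=1
Ev 10: PC=4 idx=1 pred=N actual=N -> ctr[1]=0
Ev 11: PC=2 idx=2 pred=T actual=N -> ctr[2]=2
Ev 12: PC=2 idx=2 pred=T actual=T -> ctr[2]=3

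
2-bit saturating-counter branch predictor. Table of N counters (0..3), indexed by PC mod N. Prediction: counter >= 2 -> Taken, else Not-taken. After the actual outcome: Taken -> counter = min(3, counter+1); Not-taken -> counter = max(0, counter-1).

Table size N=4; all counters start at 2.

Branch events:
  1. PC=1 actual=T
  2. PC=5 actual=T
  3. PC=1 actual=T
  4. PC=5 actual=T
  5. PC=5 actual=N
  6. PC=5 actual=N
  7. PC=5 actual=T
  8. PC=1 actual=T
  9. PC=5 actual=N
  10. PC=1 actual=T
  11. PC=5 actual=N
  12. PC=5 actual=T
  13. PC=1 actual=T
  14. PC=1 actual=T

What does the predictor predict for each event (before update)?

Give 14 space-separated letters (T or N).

Ev 1: PC=1 idx=1 pred=T actual=T -> ctr[1]=3
Ev 2: PC=5 idx=1 pred=T actual=T -> ctr[1]=3
Ev 3: PC=1 idx=1 pred=T actual=T -> ctr[1]=3
Ev 4: PC=5 idx=1 pred=T actual=T -> ctr[1]=3
Ev 5: PC=5 idx=1 pred=T actual=N -> ctr[1]=2
Ev 6: PC=5 idx=1 pred=T actual=N -> ctr[1]=1
Ev 7: PC=5 idx=1 pred=N actual=T -> ctr[1]=2
Ev 8: PC=1 idx=1 pred=T actual=T -> ctr[1]=3
Ev 9: PC=5 idx=1 pred=T actual=N -> ctr[1]=2
Ev 10: PC=1 idx=1 pred=T actual=T -> ctr[1]=3
Ev 11: PC=5 idx=1 pred=T actual=N -> ctr[1]=2
Ev 12: PC=5 idx=1 pred=T actual=T -> ctr[1]=3
Ev 13: PC=1 idx=1 pred=T actual=T -> ctr[1]=3
Ev 14: PC=1 idx=1 pred=T actual=T -> ctr[1]=3

Answer: T T T T T T N T T T T T T T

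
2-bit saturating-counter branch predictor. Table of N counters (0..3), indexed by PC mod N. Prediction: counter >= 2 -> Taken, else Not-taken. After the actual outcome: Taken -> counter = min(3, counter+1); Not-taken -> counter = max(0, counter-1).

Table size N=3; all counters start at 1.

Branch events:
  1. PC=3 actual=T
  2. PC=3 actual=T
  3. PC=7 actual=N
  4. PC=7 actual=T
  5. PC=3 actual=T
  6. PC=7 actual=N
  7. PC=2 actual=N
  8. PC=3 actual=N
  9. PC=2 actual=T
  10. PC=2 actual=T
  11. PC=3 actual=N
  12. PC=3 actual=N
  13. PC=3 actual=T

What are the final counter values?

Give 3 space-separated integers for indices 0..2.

Ev 1: PC=3 idx=0 pred=N actual=T -> ctr[0]=2
Ev 2: PC=3 idx=0 pred=T actual=T -> ctr[0]=3
Ev 3: PC=7 idx=1 pred=N actual=N -> ctr[1]=0
Ev 4: PC=7 idx=1 pred=N actual=T -> ctr[1]=1
Ev 5: PC=3 idx=0 pred=T actual=T -> ctr[0]=3
Ev 6: PC=7 idx=1 pred=N actual=N -> ctr[1]=0
Ev 7: PC=2 idx=2 pred=N actual=N -> ctr[2]=0
Ev 8: PC=3 idx=0 pred=T actual=N -> ctr[0]=2
Ev 9: PC=2 idx=2 pred=N actual=T -> ctr[2]=1
Ev 10: PC=2 idx=2 pred=N actual=T -> ctr[2]=2
Ev 11: PC=3 idx=0 pred=T actual=N -> ctr[0]=1
Ev 12: PC=3 idx=0 pred=N actual=N -> ctr[0]=0
Ev 13: PC=3 idx=0 pred=N actual=T -> ctr[0]=1

Answer: 1 0 2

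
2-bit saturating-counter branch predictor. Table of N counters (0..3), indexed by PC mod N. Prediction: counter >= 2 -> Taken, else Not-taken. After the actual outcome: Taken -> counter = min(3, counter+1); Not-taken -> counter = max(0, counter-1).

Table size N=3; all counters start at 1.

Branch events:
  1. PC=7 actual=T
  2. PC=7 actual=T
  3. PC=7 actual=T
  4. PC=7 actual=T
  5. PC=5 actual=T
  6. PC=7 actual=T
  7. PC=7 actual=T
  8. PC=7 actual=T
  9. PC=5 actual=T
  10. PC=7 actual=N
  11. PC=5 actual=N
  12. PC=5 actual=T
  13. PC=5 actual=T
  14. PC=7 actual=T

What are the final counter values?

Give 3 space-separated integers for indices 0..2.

Answer: 1 3 3

Derivation:
Ev 1: PC=7 idx=1 pred=N actual=T -> ctr[1]=2
Ev 2: PC=7 idx=1 pred=T actual=T -> ctr[1]=3
Ev 3: PC=7 idx=1 pred=T actual=T -> ctr[1]=3
Ev 4: PC=7 idx=1 pred=T actual=T -> ctr[1]=3
Ev 5: PC=5 idx=2 pred=N actual=T -> ctr[2]=2
Ev 6: PC=7 idx=1 pred=T actual=T -> ctr[1]=3
Ev 7: PC=7 idx=1 pred=T actual=T -> ctr[1]=3
Ev 8: PC=7 idx=1 pred=T actual=T -> ctr[1]=3
Ev 9: PC=5 idx=2 pred=T actual=T -> ctr[2]=3
Ev 10: PC=7 idx=1 pred=T actual=N -> ctr[1]=2
Ev 11: PC=5 idx=2 pred=T actual=N -> ctr[2]=2
Ev 12: PC=5 idx=2 pred=T actual=T -> ctr[2]=3
Ev 13: PC=5 idx=2 pred=T actual=T -> ctr[2]=3
Ev 14: PC=7 idx=1 pred=T actual=T -> ctr[1]=3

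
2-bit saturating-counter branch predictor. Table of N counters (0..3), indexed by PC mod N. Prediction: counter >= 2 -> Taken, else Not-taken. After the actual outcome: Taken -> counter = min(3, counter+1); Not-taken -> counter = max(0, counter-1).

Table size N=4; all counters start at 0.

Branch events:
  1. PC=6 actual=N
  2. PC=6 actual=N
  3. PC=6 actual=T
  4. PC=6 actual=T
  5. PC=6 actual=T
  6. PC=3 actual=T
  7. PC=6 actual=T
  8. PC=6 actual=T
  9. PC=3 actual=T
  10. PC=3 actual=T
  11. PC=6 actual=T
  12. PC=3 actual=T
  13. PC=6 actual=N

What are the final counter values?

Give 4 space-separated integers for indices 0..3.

Ev 1: PC=6 idx=2 pred=N actual=N -> ctr[2]=0
Ev 2: PC=6 idx=2 pred=N actual=N -> ctr[2]=0
Ev 3: PC=6 idx=2 pred=N actual=T -> ctr[2]=1
Ev 4: PC=6 idx=2 pred=N actual=T -> ctr[2]=2
Ev 5: PC=6 idx=2 pred=T actual=T -> ctr[2]=3
Ev 6: PC=3 idx=3 pred=N actual=T -> ctr[3]=1
Ev 7: PC=6 idx=2 pred=T actual=T -> ctr[2]=3
Ev 8: PC=6 idx=2 pred=T actual=T -> ctr[2]=3
Ev 9: PC=3 idx=3 pred=N actual=T -> ctr[3]=2
Ev 10: PC=3 idx=3 pred=T actual=T -> ctr[3]=3
Ev 11: PC=6 idx=2 pred=T actual=T -> ctr[2]=3
Ev 12: PC=3 idx=3 pred=T actual=T -> ctr[3]=3
Ev 13: PC=6 idx=2 pred=T actual=N -> ctr[2]=2

Answer: 0 0 2 3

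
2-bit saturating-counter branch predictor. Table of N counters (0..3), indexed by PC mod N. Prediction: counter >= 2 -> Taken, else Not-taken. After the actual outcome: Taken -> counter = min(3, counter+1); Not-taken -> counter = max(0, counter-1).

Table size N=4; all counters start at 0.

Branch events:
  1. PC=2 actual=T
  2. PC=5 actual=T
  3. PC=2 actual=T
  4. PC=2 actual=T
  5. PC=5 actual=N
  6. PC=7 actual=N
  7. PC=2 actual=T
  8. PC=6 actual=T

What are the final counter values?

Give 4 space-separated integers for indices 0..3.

Ev 1: PC=2 idx=2 pred=N actual=T -> ctr[2]=1
Ev 2: PC=5 idx=1 pred=N actual=T -> ctr[1]=1
Ev 3: PC=2 idx=2 pred=N actual=T -> ctr[2]=2
Ev 4: PC=2 idx=2 pred=T actual=T -> ctr[2]=3
Ev 5: PC=5 idx=1 pred=N actual=N -> ctr[1]=0
Ev 6: PC=7 idx=3 pred=N actual=N -> ctr[3]=0
Ev 7: PC=2 idx=2 pred=T actual=T -> ctr[2]=3
Ev 8: PC=6 idx=2 pred=T actual=T -> ctr[2]=3

Answer: 0 0 3 0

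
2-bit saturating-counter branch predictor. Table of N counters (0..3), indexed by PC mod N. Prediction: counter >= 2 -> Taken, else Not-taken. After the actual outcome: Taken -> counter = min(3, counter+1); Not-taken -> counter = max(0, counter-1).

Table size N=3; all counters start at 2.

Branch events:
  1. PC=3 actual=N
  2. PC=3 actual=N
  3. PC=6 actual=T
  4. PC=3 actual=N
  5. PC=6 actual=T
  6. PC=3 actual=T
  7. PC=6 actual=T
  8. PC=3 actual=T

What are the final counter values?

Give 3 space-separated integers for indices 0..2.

Answer: 3 2 2

Derivation:
Ev 1: PC=3 idx=0 pred=T actual=N -> ctr[0]=1
Ev 2: PC=3 idx=0 pred=N actual=N -> ctr[0]=0
Ev 3: PC=6 idx=0 pred=N actual=T -> ctr[0]=1
Ev 4: PC=3 idx=0 pred=N actual=N -> ctr[0]=0
Ev 5: PC=6 idx=0 pred=N actual=T -> ctr[0]=1
Ev 6: PC=3 idx=0 pred=N actual=T -> ctr[0]=2
Ev 7: PC=6 idx=0 pred=T actual=T -> ctr[0]=3
Ev 8: PC=3 idx=0 pred=T actual=T -> ctr[0]=3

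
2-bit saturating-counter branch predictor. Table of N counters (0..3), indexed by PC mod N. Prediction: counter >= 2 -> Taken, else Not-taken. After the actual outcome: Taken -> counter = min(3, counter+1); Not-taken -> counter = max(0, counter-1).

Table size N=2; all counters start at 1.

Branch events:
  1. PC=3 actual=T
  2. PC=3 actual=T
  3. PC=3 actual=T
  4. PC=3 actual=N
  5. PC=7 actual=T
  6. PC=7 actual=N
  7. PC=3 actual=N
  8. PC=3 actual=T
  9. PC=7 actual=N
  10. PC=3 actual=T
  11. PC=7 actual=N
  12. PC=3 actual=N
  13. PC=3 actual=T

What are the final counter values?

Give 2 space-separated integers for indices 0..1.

Answer: 1 1

Derivation:
Ev 1: PC=3 idx=1 pred=N actual=T -> ctr[1]=2
Ev 2: PC=3 idx=1 pred=T actual=T -> ctr[1]=3
Ev 3: PC=3 idx=1 pred=T actual=T -> ctr[1]=3
Ev 4: PC=3 idx=1 pred=T actual=N -> ctr[1]=2
Ev 5: PC=7 idx=1 pred=T actual=T -> ctr[1]=3
Ev 6: PC=7 idx=1 pred=T actual=N -> ctr[1]=2
Ev 7: PC=3 idx=1 pred=T actual=N -> ctr[1]=1
Ev 8: PC=3 idx=1 pred=N actual=T -> ctr[1]=2
Ev 9: PC=7 idx=1 pred=T actual=N -> ctr[1]=1
Ev 10: PC=3 idx=1 pred=N actual=T -> ctr[1]=2
Ev 11: PC=7 idx=1 pred=T actual=N -> ctr[1]=1
Ev 12: PC=3 idx=1 pred=N actual=N -> ctr[1]=0
Ev 13: PC=3 idx=1 pred=N actual=T -> ctr[1]=1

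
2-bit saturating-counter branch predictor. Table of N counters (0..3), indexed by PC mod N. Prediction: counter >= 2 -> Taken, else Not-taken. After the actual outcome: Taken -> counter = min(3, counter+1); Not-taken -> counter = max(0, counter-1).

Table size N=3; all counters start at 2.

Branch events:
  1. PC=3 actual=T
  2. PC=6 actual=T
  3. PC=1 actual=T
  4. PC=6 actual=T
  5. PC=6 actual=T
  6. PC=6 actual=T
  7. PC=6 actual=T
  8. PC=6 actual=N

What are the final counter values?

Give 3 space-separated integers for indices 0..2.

Answer: 2 3 2

Derivation:
Ev 1: PC=3 idx=0 pred=T actual=T -> ctr[0]=3
Ev 2: PC=6 idx=0 pred=T actual=T -> ctr[0]=3
Ev 3: PC=1 idx=1 pred=T actual=T -> ctr[1]=3
Ev 4: PC=6 idx=0 pred=T actual=T -> ctr[0]=3
Ev 5: PC=6 idx=0 pred=T actual=T -> ctr[0]=3
Ev 6: PC=6 idx=0 pred=T actual=T -> ctr[0]=3
Ev 7: PC=6 idx=0 pred=T actual=T -> ctr[0]=3
Ev 8: PC=6 idx=0 pred=T actual=N -> ctr[0]=2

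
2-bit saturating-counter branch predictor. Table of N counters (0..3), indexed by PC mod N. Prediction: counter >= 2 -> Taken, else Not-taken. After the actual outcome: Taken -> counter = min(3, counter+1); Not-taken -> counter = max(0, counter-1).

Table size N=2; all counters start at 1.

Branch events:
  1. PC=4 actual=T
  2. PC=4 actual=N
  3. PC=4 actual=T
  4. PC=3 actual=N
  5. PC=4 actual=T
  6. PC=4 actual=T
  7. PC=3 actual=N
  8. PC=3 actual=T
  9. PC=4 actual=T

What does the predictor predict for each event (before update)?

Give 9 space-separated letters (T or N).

Answer: N T N N T T N N T

Derivation:
Ev 1: PC=4 idx=0 pred=N actual=T -> ctr[0]=2
Ev 2: PC=4 idx=0 pred=T actual=N -> ctr[0]=1
Ev 3: PC=4 idx=0 pred=N actual=T -> ctr[0]=2
Ev 4: PC=3 idx=1 pred=N actual=N -> ctr[1]=0
Ev 5: PC=4 idx=0 pred=T actual=T -> ctr[0]=3
Ev 6: PC=4 idx=0 pred=T actual=T -> ctr[0]=3
Ev 7: PC=3 idx=1 pred=N actual=N -> ctr[1]=0
Ev 8: PC=3 idx=1 pred=N actual=T -> ctr[1]=1
Ev 9: PC=4 idx=0 pred=T actual=T -> ctr[0]=3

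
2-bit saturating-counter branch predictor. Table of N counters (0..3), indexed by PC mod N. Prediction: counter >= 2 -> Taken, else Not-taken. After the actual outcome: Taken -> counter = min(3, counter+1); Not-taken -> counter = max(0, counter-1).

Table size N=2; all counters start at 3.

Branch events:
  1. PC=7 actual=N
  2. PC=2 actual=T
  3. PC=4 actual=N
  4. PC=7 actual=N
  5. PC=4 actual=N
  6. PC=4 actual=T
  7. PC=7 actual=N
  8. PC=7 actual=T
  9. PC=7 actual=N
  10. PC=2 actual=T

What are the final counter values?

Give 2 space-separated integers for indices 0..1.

Answer: 3 0

Derivation:
Ev 1: PC=7 idx=1 pred=T actual=N -> ctr[1]=2
Ev 2: PC=2 idx=0 pred=T actual=T -> ctr[0]=3
Ev 3: PC=4 idx=0 pred=T actual=N -> ctr[0]=2
Ev 4: PC=7 idx=1 pred=T actual=N -> ctr[1]=1
Ev 5: PC=4 idx=0 pred=T actual=N -> ctr[0]=1
Ev 6: PC=4 idx=0 pred=N actual=T -> ctr[0]=2
Ev 7: PC=7 idx=1 pred=N actual=N -> ctr[1]=0
Ev 8: PC=7 idx=1 pred=N actual=T -> ctr[1]=1
Ev 9: PC=7 idx=1 pred=N actual=N -> ctr[1]=0
Ev 10: PC=2 idx=0 pred=T actual=T -> ctr[0]=3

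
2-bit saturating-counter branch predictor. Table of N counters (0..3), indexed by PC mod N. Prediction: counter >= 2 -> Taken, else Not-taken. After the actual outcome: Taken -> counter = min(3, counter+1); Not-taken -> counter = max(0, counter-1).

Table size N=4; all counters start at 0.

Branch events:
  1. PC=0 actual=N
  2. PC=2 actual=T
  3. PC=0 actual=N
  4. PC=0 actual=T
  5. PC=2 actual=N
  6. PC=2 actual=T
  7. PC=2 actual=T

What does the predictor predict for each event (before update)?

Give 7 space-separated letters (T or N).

Answer: N N N N N N N

Derivation:
Ev 1: PC=0 idx=0 pred=N actual=N -> ctr[0]=0
Ev 2: PC=2 idx=2 pred=N actual=T -> ctr[2]=1
Ev 3: PC=0 idx=0 pred=N actual=N -> ctr[0]=0
Ev 4: PC=0 idx=0 pred=N actual=T -> ctr[0]=1
Ev 5: PC=2 idx=2 pred=N actual=N -> ctr[2]=0
Ev 6: PC=2 idx=2 pred=N actual=T -> ctr[2]=1
Ev 7: PC=2 idx=2 pred=N actual=T -> ctr[2]=2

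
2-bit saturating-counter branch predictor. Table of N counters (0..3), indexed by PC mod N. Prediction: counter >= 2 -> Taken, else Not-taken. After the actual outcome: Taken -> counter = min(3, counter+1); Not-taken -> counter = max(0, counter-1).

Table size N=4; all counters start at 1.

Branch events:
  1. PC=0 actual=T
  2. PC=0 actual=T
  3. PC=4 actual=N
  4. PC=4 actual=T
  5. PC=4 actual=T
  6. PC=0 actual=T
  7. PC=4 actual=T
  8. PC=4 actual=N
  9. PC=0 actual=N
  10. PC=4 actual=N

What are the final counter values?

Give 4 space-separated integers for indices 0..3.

Ev 1: PC=0 idx=0 pred=N actual=T -> ctr[0]=2
Ev 2: PC=0 idx=0 pred=T actual=T -> ctr[0]=3
Ev 3: PC=4 idx=0 pred=T actual=N -> ctr[0]=2
Ev 4: PC=4 idx=0 pred=T actual=T -> ctr[0]=3
Ev 5: PC=4 idx=0 pred=T actual=T -> ctr[0]=3
Ev 6: PC=0 idx=0 pred=T actual=T -> ctr[0]=3
Ev 7: PC=4 idx=0 pred=T actual=T -> ctr[0]=3
Ev 8: PC=4 idx=0 pred=T actual=N -> ctr[0]=2
Ev 9: PC=0 idx=0 pred=T actual=N -> ctr[0]=1
Ev 10: PC=4 idx=0 pred=N actual=N -> ctr[0]=0

Answer: 0 1 1 1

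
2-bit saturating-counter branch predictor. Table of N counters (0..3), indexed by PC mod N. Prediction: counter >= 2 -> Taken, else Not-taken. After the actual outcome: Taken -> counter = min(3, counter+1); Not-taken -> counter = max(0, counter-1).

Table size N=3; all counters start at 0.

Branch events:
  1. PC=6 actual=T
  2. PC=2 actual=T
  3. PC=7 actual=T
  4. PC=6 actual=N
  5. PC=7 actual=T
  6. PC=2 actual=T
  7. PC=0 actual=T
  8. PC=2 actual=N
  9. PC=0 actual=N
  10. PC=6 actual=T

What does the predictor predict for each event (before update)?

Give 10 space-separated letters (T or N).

Ev 1: PC=6 idx=0 pred=N actual=T -> ctr[0]=1
Ev 2: PC=2 idx=2 pred=N actual=T -> ctr[2]=1
Ev 3: PC=7 idx=1 pred=N actual=T -> ctr[1]=1
Ev 4: PC=6 idx=0 pred=N actual=N -> ctr[0]=0
Ev 5: PC=7 idx=1 pred=N actual=T -> ctr[1]=2
Ev 6: PC=2 idx=2 pred=N actual=T -> ctr[2]=2
Ev 7: PC=0 idx=0 pred=N actual=T -> ctr[0]=1
Ev 8: PC=2 idx=2 pred=T actual=N -> ctr[2]=1
Ev 9: PC=0 idx=0 pred=N actual=N -> ctr[0]=0
Ev 10: PC=6 idx=0 pred=N actual=T -> ctr[0]=1

Answer: N N N N N N N T N N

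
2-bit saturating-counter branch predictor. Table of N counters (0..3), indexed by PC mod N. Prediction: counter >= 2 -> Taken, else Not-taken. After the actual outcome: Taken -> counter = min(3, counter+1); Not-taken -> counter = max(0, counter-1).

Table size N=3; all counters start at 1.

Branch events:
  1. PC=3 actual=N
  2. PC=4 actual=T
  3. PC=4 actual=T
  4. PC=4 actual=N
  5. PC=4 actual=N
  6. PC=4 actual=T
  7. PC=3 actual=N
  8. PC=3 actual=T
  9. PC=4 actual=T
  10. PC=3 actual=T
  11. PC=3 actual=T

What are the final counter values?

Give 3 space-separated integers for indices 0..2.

Answer: 3 3 1

Derivation:
Ev 1: PC=3 idx=0 pred=N actual=N -> ctr[0]=0
Ev 2: PC=4 idx=1 pred=N actual=T -> ctr[1]=2
Ev 3: PC=4 idx=1 pred=T actual=T -> ctr[1]=3
Ev 4: PC=4 idx=1 pred=T actual=N -> ctr[1]=2
Ev 5: PC=4 idx=1 pred=T actual=N -> ctr[1]=1
Ev 6: PC=4 idx=1 pred=N actual=T -> ctr[1]=2
Ev 7: PC=3 idx=0 pred=N actual=N -> ctr[0]=0
Ev 8: PC=3 idx=0 pred=N actual=T -> ctr[0]=1
Ev 9: PC=4 idx=1 pred=T actual=T -> ctr[1]=3
Ev 10: PC=3 idx=0 pred=N actual=T -> ctr[0]=2
Ev 11: PC=3 idx=0 pred=T actual=T -> ctr[0]=3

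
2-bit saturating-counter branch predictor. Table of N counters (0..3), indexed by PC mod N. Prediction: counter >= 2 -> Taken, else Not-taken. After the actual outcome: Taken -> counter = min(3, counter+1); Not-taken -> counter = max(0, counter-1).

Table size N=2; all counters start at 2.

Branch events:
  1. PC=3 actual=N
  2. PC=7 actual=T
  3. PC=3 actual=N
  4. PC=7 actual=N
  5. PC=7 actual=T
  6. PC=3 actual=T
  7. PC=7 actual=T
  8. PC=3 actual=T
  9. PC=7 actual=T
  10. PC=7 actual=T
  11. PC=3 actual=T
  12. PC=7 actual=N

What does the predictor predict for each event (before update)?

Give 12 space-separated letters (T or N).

Answer: T N T N N N T T T T T T

Derivation:
Ev 1: PC=3 idx=1 pred=T actual=N -> ctr[1]=1
Ev 2: PC=7 idx=1 pred=N actual=T -> ctr[1]=2
Ev 3: PC=3 idx=1 pred=T actual=N -> ctr[1]=1
Ev 4: PC=7 idx=1 pred=N actual=N -> ctr[1]=0
Ev 5: PC=7 idx=1 pred=N actual=T -> ctr[1]=1
Ev 6: PC=3 idx=1 pred=N actual=T -> ctr[1]=2
Ev 7: PC=7 idx=1 pred=T actual=T -> ctr[1]=3
Ev 8: PC=3 idx=1 pred=T actual=T -> ctr[1]=3
Ev 9: PC=7 idx=1 pred=T actual=T -> ctr[1]=3
Ev 10: PC=7 idx=1 pred=T actual=T -> ctr[1]=3
Ev 11: PC=3 idx=1 pred=T actual=T -> ctr[1]=3
Ev 12: PC=7 idx=1 pred=T actual=N -> ctr[1]=2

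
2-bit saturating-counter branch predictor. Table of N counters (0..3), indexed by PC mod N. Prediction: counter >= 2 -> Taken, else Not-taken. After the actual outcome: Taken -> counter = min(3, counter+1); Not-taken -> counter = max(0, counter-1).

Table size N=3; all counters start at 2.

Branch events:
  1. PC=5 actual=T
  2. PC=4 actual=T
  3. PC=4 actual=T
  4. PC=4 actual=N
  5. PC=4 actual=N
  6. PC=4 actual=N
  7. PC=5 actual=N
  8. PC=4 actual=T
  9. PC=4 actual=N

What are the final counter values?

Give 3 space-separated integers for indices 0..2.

Ev 1: PC=5 idx=2 pred=T actual=T -> ctr[2]=3
Ev 2: PC=4 idx=1 pred=T actual=T -> ctr[1]=3
Ev 3: PC=4 idx=1 pred=T actual=T -> ctr[1]=3
Ev 4: PC=4 idx=1 pred=T actual=N -> ctr[1]=2
Ev 5: PC=4 idx=1 pred=T actual=N -> ctr[1]=1
Ev 6: PC=4 idx=1 pred=N actual=N -> ctr[1]=0
Ev 7: PC=5 idx=2 pred=T actual=N -> ctr[2]=2
Ev 8: PC=4 idx=1 pred=N actual=T -> ctr[1]=1
Ev 9: PC=4 idx=1 pred=N actual=N -> ctr[1]=0

Answer: 2 0 2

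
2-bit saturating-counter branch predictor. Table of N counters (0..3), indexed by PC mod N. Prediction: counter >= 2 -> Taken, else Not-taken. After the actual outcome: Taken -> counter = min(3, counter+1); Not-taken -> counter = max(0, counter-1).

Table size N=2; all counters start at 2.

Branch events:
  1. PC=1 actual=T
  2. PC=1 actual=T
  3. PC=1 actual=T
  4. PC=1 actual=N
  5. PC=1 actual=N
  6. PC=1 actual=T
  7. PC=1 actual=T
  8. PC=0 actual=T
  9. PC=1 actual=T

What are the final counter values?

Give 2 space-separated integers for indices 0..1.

Answer: 3 3

Derivation:
Ev 1: PC=1 idx=1 pred=T actual=T -> ctr[1]=3
Ev 2: PC=1 idx=1 pred=T actual=T -> ctr[1]=3
Ev 3: PC=1 idx=1 pred=T actual=T -> ctr[1]=3
Ev 4: PC=1 idx=1 pred=T actual=N -> ctr[1]=2
Ev 5: PC=1 idx=1 pred=T actual=N -> ctr[1]=1
Ev 6: PC=1 idx=1 pred=N actual=T -> ctr[1]=2
Ev 7: PC=1 idx=1 pred=T actual=T -> ctr[1]=3
Ev 8: PC=0 idx=0 pred=T actual=T -> ctr[0]=3
Ev 9: PC=1 idx=1 pred=T actual=T -> ctr[1]=3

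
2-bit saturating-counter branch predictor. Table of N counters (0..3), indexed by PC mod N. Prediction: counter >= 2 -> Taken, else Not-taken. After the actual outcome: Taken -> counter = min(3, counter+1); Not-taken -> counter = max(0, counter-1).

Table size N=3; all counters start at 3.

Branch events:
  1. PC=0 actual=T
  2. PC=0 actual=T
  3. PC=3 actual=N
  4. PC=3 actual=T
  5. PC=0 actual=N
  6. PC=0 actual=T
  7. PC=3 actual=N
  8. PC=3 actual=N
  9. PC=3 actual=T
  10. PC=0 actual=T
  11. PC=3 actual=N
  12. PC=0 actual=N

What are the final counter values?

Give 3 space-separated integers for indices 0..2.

Answer: 1 3 3

Derivation:
Ev 1: PC=0 idx=0 pred=T actual=T -> ctr[0]=3
Ev 2: PC=0 idx=0 pred=T actual=T -> ctr[0]=3
Ev 3: PC=3 idx=0 pred=T actual=N -> ctr[0]=2
Ev 4: PC=3 idx=0 pred=T actual=T -> ctr[0]=3
Ev 5: PC=0 idx=0 pred=T actual=N -> ctr[0]=2
Ev 6: PC=0 idx=0 pred=T actual=T -> ctr[0]=3
Ev 7: PC=3 idx=0 pred=T actual=N -> ctr[0]=2
Ev 8: PC=3 idx=0 pred=T actual=N -> ctr[0]=1
Ev 9: PC=3 idx=0 pred=N actual=T -> ctr[0]=2
Ev 10: PC=0 idx=0 pred=T actual=T -> ctr[0]=3
Ev 11: PC=3 idx=0 pred=T actual=N -> ctr[0]=2
Ev 12: PC=0 idx=0 pred=T actual=N -> ctr[0]=1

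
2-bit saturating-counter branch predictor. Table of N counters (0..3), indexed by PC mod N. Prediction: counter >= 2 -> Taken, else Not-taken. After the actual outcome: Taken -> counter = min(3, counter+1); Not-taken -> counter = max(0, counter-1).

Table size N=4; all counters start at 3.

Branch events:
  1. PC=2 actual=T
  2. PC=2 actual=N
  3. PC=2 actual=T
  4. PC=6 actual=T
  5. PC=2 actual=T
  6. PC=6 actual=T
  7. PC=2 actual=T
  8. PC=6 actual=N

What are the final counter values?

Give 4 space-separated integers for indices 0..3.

Ev 1: PC=2 idx=2 pred=T actual=T -> ctr[2]=3
Ev 2: PC=2 idx=2 pred=T actual=N -> ctr[2]=2
Ev 3: PC=2 idx=2 pred=T actual=T -> ctr[2]=3
Ev 4: PC=6 idx=2 pred=T actual=T -> ctr[2]=3
Ev 5: PC=2 idx=2 pred=T actual=T -> ctr[2]=3
Ev 6: PC=6 idx=2 pred=T actual=T -> ctr[2]=3
Ev 7: PC=2 idx=2 pred=T actual=T -> ctr[2]=3
Ev 8: PC=6 idx=2 pred=T actual=N -> ctr[2]=2

Answer: 3 3 2 3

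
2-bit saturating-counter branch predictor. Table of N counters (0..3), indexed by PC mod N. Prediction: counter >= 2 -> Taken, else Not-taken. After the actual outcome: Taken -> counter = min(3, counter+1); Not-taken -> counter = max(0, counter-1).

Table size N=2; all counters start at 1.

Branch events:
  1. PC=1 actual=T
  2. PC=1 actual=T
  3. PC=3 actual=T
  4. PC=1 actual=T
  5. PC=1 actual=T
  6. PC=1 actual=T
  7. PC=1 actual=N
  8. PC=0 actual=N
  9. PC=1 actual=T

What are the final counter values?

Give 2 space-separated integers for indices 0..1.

Answer: 0 3

Derivation:
Ev 1: PC=1 idx=1 pred=N actual=T -> ctr[1]=2
Ev 2: PC=1 idx=1 pred=T actual=T -> ctr[1]=3
Ev 3: PC=3 idx=1 pred=T actual=T -> ctr[1]=3
Ev 4: PC=1 idx=1 pred=T actual=T -> ctr[1]=3
Ev 5: PC=1 idx=1 pred=T actual=T -> ctr[1]=3
Ev 6: PC=1 idx=1 pred=T actual=T -> ctr[1]=3
Ev 7: PC=1 idx=1 pred=T actual=N -> ctr[1]=2
Ev 8: PC=0 idx=0 pred=N actual=N -> ctr[0]=0
Ev 9: PC=1 idx=1 pred=T actual=T -> ctr[1]=3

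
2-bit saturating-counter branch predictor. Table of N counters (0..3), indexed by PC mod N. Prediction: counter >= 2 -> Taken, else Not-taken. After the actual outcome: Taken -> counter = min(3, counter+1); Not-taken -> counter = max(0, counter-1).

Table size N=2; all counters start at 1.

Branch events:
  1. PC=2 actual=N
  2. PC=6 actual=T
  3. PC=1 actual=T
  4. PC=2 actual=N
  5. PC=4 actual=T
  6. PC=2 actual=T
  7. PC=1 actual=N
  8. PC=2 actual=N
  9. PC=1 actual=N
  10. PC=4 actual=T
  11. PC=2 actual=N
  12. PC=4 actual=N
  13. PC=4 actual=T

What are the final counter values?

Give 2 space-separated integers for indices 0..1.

Answer: 1 0

Derivation:
Ev 1: PC=2 idx=0 pred=N actual=N -> ctr[0]=0
Ev 2: PC=6 idx=0 pred=N actual=T -> ctr[0]=1
Ev 3: PC=1 idx=1 pred=N actual=T -> ctr[1]=2
Ev 4: PC=2 idx=0 pred=N actual=N -> ctr[0]=0
Ev 5: PC=4 idx=0 pred=N actual=T -> ctr[0]=1
Ev 6: PC=2 idx=0 pred=N actual=T -> ctr[0]=2
Ev 7: PC=1 idx=1 pred=T actual=N -> ctr[1]=1
Ev 8: PC=2 idx=0 pred=T actual=N -> ctr[0]=1
Ev 9: PC=1 idx=1 pred=N actual=N -> ctr[1]=0
Ev 10: PC=4 idx=0 pred=N actual=T -> ctr[0]=2
Ev 11: PC=2 idx=0 pred=T actual=N -> ctr[0]=1
Ev 12: PC=4 idx=0 pred=N actual=N -> ctr[0]=0
Ev 13: PC=4 idx=0 pred=N actual=T -> ctr[0]=1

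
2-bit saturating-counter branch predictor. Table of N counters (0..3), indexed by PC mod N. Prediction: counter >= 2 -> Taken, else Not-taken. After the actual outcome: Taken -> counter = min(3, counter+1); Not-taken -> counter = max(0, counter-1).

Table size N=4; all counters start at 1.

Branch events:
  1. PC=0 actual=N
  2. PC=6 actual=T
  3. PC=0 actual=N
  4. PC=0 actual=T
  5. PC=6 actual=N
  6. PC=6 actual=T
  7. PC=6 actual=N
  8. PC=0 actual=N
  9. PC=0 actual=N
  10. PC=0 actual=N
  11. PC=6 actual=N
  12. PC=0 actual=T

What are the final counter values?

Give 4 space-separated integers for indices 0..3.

Answer: 1 1 0 1

Derivation:
Ev 1: PC=0 idx=0 pred=N actual=N -> ctr[0]=0
Ev 2: PC=6 idx=2 pred=N actual=T -> ctr[2]=2
Ev 3: PC=0 idx=0 pred=N actual=N -> ctr[0]=0
Ev 4: PC=0 idx=0 pred=N actual=T -> ctr[0]=1
Ev 5: PC=6 idx=2 pred=T actual=N -> ctr[2]=1
Ev 6: PC=6 idx=2 pred=N actual=T -> ctr[2]=2
Ev 7: PC=6 idx=2 pred=T actual=N -> ctr[2]=1
Ev 8: PC=0 idx=0 pred=N actual=N -> ctr[0]=0
Ev 9: PC=0 idx=0 pred=N actual=N -> ctr[0]=0
Ev 10: PC=0 idx=0 pred=N actual=N -> ctr[0]=0
Ev 11: PC=6 idx=2 pred=N actual=N -> ctr[2]=0
Ev 12: PC=0 idx=0 pred=N actual=T -> ctr[0]=1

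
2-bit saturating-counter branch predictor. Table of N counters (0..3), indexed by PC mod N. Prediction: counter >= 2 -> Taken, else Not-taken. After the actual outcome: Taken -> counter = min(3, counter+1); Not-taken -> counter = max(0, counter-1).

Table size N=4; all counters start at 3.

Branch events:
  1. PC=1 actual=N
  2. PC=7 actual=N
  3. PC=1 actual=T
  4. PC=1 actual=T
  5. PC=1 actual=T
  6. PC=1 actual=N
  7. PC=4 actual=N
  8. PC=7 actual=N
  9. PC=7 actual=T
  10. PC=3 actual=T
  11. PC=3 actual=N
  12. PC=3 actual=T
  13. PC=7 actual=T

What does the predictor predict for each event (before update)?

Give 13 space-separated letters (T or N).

Ev 1: PC=1 idx=1 pred=T actual=N -> ctr[1]=2
Ev 2: PC=7 idx=3 pred=T actual=N -> ctr[3]=2
Ev 3: PC=1 idx=1 pred=T actual=T -> ctr[1]=3
Ev 4: PC=1 idx=1 pred=T actual=T -> ctr[1]=3
Ev 5: PC=1 idx=1 pred=T actual=T -> ctr[1]=3
Ev 6: PC=1 idx=1 pred=T actual=N -> ctr[1]=2
Ev 7: PC=4 idx=0 pred=T actual=N -> ctr[0]=2
Ev 8: PC=7 idx=3 pred=T actual=N -> ctr[3]=1
Ev 9: PC=7 idx=3 pred=N actual=T -> ctr[3]=2
Ev 10: PC=3 idx=3 pred=T actual=T -> ctr[3]=3
Ev 11: PC=3 idx=3 pred=T actual=N -> ctr[3]=2
Ev 12: PC=3 idx=3 pred=T actual=T -> ctr[3]=3
Ev 13: PC=7 idx=3 pred=T actual=T -> ctr[3]=3

Answer: T T T T T T T T N T T T T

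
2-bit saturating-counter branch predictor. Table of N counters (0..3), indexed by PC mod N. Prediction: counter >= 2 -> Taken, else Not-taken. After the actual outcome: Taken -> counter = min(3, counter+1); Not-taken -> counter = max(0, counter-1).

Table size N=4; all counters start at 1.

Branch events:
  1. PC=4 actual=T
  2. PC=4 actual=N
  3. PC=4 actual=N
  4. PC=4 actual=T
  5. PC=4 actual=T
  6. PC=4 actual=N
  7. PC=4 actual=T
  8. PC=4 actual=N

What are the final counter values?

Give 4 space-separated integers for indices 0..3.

Answer: 1 1 1 1

Derivation:
Ev 1: PC=4 idx=0 pred=N actual=T -> ctr[0]=2
Ev 2: PC=4 idx=0 pred=T actual=N -> ctr[0]=1
Ev 3: PC=4 idx=0 pred=N actual=N -> ctr[0]=0
Ev 4: PC=4 idx=0 pred=N actual=T -> ctr[0]=1
Ev 5: PC=4 idx=0 pred=N actual=T -> ctr[0]=2
Ev 6: PC=4 idx=0 pred=T actual=N -> ctr[0]=1
Ev 7: PC=4 idx=0 pred=N actual=T -> ctr[0]=2
Ev 8: PC=4 idx=0 pred=T actual=N -> ctr[0]=1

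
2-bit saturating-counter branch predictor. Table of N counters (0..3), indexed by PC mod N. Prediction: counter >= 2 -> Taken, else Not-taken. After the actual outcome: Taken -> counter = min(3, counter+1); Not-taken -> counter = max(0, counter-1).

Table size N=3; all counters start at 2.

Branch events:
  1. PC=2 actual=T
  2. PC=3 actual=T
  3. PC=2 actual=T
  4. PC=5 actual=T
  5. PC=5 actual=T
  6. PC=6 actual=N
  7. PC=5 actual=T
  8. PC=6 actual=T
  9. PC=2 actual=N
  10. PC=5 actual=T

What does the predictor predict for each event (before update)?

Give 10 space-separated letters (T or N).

Answer: T T T T T T T T T T

Derivation:
Ev 1: PC=2 idx=2 pred=T actual=T -> ctr[2]=3
Ev 2: PC=3 idx=0 pred=T actual=T -> ctr[0]=3
Ev 3: PC=2 idx=2 pred=T actual=T -> ctr[2]=3
Ev 4: PC=5 idx=2 pred=T actual=T -> ctr[2]=3
Ev 5: PC=5 idx=2 pred=T actual=T -> ctr[2]=3
Ev 6: PC=6 idx=0 pred=T actual=N -> ctr[0]=2
Ev 7: PC=5 idx=2 pred=T actual=T -> ctr[2]=3
Ev 8: PC=6 idx=0 pred=T actual=T -> ctr[0]=3
Ev 9: PC=2 idx=2 pred=T actual=N -> ctr[2]=2
Ev 10: PC=5 idx=2 pred=T actual=T -> ctr[2]=3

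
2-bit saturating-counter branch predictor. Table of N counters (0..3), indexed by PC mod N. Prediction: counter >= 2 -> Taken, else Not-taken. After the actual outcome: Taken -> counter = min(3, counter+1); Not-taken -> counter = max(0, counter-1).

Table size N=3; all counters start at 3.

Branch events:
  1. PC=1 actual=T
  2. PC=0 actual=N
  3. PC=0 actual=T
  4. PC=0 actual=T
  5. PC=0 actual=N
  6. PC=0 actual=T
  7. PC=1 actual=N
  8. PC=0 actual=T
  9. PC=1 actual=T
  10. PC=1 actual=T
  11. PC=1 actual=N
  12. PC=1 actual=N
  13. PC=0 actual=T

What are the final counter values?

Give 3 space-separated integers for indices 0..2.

Answer: 3 1 3

Derivation:
Ev 1: PC=1 idx=1 pred=T actual=T -> ctr[1]=3
Ev 2: PC=0 idx=0 pred=T actual=N -> ctr[0]=2
Ev 3: PC=0 idx=0 pred=T actual=T -> ctr[0]=3
Ev 4: PC=0 idx=0 pred=T actual=T -> ctr[0]=3
Ev 5: PC=0 idx=0 pred=T actual=N -> ctr[0]=2
Ev 6: PC=0 idx=0 pred=T actual=T -> ctr[0]=3
Ev 7: PC=1 idx=1 pred=T actual=N -> ctr[1]=2
Ev 8: PC=0 idx=0 pred=T actual=T -> ctr[0]=3
Ev 9: PC=1 idx=1 pred=T actual=T -> ctr[1]=3
Ev 10: PC=1 idx=1 pred=T actual=T -> ctr[1]=3
Ev 11: PC=1 idx=1 pred=T actual=N -> ctr[1]=2
Ev 12: PC=1 idx=1 pred=T actual=N -> ctr[1]=1
Ev 13: PC=0 idx=0 pred=T actual=T -> ctr[0]=3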